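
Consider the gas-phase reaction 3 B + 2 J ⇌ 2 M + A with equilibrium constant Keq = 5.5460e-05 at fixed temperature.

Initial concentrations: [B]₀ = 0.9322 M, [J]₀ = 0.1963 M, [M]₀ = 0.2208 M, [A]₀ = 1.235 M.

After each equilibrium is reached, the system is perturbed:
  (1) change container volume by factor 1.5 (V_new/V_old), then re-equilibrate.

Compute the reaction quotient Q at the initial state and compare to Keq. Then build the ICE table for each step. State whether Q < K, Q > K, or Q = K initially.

Q₀ = 1.929; Q > K (proceeds reverse)

Q₀ = 1.929 vs Keq = 5.5460e-05 ⇒ Q>K, reverse
Step 1:
                    B           J           M           A
  Initial      0.9322      0.1963      0.2208       1.235
  Change       0.3251      0.2167     -0.2167     -0.1084
  Equil         1.257       0.413    0.004085       1.127
  solve Keq expr → x = -0.1084; check Q = 5.5460e-05
Then change container volume by factor 1.5 (V_new/V_old).
Step 2:
                    B           J           M           A
  Initial      0.8382      0.2753    0.002723      0.7511
  Change     0.001345  8.9696e-04 -8.9696e-04 -4.4848e-04
  Equil        0.8395      0.2762    0.001826      0.7506
  solve Keq expr → x = -4.4848e-04; check Q = 5.5460e-05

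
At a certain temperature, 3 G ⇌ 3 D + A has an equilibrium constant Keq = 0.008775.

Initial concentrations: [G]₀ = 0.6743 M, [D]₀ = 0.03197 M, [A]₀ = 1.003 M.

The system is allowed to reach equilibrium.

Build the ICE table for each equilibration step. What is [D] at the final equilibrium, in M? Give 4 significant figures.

Q₀ = 1.0690e-04 vs Keq = 0.008775 ⇒ Q<K, forward
Step 1:
                    G           D           A
  init         0.6743     0.03197       1.003
  Δ          -0.08774     0.08774     0.02925
  eq           0.5866      0.1197       1.032
  solve Keq expr → x = 0.02925; check Q = 0.008775

[D]_eq = 0.1197 M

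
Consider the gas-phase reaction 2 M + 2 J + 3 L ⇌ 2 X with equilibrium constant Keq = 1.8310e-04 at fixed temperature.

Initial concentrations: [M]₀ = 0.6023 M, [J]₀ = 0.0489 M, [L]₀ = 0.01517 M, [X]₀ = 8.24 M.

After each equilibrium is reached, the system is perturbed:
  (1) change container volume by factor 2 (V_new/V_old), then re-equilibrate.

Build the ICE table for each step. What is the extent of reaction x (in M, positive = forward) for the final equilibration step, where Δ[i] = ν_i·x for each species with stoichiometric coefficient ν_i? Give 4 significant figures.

x = -0.4336 M

Q₀ = 2.2421e+10 vs Keq = 1.8310e-04 ⇒ Q>K, reverse
Step 1:
                   M          J          L          X
  Initial     0.6023     0.0489    0.01517       8.24
  Change       4.123      4.123      6.184     -4.123
  Equil        4.725      4.172      6.199      4.117
  solve Keq expr → x = -2.061; check Q = 1.8310e-04
Then change container volume by factor 2 (V_new/V_old).
Step 2:
                   M          J          L          X
  Initial      2.363      2.086        3.1      2.059
  Change      0.8672     0.8672      1.301    -0.8672
  Equil         3.23      2.953      4.401      1.191
  solve Keq expr → x = -0.4336; check Q = 1.8310e-04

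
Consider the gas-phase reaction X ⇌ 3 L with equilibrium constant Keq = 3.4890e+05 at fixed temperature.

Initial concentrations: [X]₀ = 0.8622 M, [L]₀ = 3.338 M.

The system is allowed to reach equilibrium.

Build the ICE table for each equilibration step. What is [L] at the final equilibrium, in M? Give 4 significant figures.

Q₀ = 43.14 vs Keq = 3.4890e+05 ⇒ Q<K, forward
Step 1:
                    X           L
  I            0.8622       3.338
  C           -0.8616       2.585
  E        5.9550e-04       5.923
  solve Keq expr → x = 0.8616; check Q = 3.4890e+05

[L]_eq = 5.923 M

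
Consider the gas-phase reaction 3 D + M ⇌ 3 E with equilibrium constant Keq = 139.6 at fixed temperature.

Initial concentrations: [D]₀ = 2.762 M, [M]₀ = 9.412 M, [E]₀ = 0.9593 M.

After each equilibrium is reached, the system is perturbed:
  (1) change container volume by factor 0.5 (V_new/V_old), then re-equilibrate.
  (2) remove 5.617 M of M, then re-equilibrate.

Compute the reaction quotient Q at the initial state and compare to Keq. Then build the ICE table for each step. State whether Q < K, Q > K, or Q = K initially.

Q₀ = 0.004452 vs Keq = 139.6 ⇒ Q<K, forward
Step 1:
                    D           M           E
  Initial       2.762       9.412      0.9593
  Change       -2.442      -0.814       2.442
  Equil          0.32       8.598       3.401
  solve Keq expr → x = 0.814; check Q = 139.6
Then change container volume by factor 0.5 (V_new/V_old).
Step 2:
                    D           M           E
  Initial      0.6401        17.2       6.803
  Change      -0.1225    -0.04083      0.1225
  Equil        0.5176       17.16       6.925
  solve Keq expr → x = 0.04083; check Q = 139.6
Then remove 5.617 M of M.
Step 3:
                    D           M           E
  Initial      0.5176       11.54       6.925
  Change      0.06706     0.02235    -0.06706
  Equil        0.5847       11.56       6.858
  solve Keq expr → x = -0.02235; check Q = 139.6

Q₀ = 0.004452; Q < K (proceeds forward)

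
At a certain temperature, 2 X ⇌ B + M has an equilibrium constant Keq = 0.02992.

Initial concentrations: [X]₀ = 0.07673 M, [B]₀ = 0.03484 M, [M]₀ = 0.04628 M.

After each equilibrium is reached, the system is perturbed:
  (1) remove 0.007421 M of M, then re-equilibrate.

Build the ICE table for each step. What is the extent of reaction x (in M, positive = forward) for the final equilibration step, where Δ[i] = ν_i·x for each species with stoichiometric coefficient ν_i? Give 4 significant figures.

x = 0.002241 M

Q₀ = 0.2739 vs Keq = 0.02992 ⇒ Q>K, reverse
Step 1:
                  X         B         M
  I         0.07673   0.03484   0.04628
  C         0.03936  -0.01968  -0.01968
  E          0.1161   0.01516    0.0266
  solve Keq expr → x = -0.01968; check Q = 0.02992
Then remove 0.007421 M of M.
Step 2:
                  X         B         M
  I          0.1161   0.01516   0.01918
  C       -0.004482  0.002241  0.002241
  E          0.1116    0.0174   0.02142
  solve Keq expr → x = 0.002241; check Q = 0.02992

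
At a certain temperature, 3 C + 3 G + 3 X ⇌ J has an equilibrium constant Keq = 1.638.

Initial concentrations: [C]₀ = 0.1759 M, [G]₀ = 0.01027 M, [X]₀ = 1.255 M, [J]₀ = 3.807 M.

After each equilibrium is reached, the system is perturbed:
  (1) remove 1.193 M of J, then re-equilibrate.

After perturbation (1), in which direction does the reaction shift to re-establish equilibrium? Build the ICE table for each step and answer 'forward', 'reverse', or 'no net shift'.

Q₀ = 3.2670e+08 vs Keq = 1.638 ⇒ Q>K, reverse
Step 1:
                    C           G           X           J
  init         0.1759     0.01027       1.255       3.807
  Δ             0.721       0.721       0.721     -0.2403
  eq           0.8969      0.7313       1.976       3.567
  solve Keq expr → x = -0.2403; check Q = 1.638
Then remove 1.193 M of J.
Step 2:
                    C           G           X           J
  init         0.8969      0.7313       1.976       2.374
  Δ          -0.04363    -0.04363    -0.04363     0.01454
  eq           0.8533      0.6877       1.932       2.388
  solve Keq expr → x = 0.01454; check Q = 1.638

Direction: forward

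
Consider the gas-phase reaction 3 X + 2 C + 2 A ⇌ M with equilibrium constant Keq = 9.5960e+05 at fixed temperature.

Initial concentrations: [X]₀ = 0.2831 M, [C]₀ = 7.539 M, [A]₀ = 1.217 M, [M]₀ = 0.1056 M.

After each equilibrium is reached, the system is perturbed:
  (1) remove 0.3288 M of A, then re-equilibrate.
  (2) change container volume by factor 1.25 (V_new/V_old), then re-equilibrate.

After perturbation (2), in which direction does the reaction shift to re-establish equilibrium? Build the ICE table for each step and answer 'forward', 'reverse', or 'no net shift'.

Direction: reverse

Q₀ = 0.05529 vs Keq = 9.5960e+05 ⇒ Q<K, forward
Step 1:
                   X          C          A          M
  I           0.2831      7.539      1.217     0.1056
  C          -0.2816    -0.1877    -0.1877    0.09385
  E         0.001537      7.351      1.029     0.1995
  solve Keq expr → x = 0.09385; check Q = 9.5960e+05
Then remove 0.3288 M of A.
Step 2:
                   X          C          A          M
  I         0.001537      7.351     0.7005     0.1995
  C       4.4840e-04 2.9893e-04 2.9893e-04 -1.4947e-04
  E         0.001985      7.352     0.7008     0.1993
  solve Keq expr → x = -1.4947e-04; check Q = 9.5960e+05
Then change container volume by factor 1.25 (V_new/V_old).
Step 3:
                   X          C          A          M
  I         0.001588      5.881     0.5606     0.1594
  C       8.8994e-04 5.9329e-04 5.9329e-04 -2.9665e-04
  E         0.002478      5.882     0.5612     0.1591
  solve Keq expr → x = -2.9665e-04; check Q = 9.5960e+05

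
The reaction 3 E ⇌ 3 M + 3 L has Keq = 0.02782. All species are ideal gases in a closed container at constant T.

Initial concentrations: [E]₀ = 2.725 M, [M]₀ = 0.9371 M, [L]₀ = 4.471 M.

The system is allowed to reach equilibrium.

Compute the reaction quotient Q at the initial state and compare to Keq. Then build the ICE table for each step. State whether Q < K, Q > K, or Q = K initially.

Q₀ = 3.635 vs Keq = 0.02782 ⇒ Q>K, reverse
Step 1:
                  E         M         L
  I           2.725    0.9371     4.471
  C          0.6669   -0.6669   -0.6669
  E           3.392    0.2702     3.804
  solve Keq expr → x = -0.2223; check Q = 0.02782

Q₀ = 3.635; Q > K (proceeds reverse)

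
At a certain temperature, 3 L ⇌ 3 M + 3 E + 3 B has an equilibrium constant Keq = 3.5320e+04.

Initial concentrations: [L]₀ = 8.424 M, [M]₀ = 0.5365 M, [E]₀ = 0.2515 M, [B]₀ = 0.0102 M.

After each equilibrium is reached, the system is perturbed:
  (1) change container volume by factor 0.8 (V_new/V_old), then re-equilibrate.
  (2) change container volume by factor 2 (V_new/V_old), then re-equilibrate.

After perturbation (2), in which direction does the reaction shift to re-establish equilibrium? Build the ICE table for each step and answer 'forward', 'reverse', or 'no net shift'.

Direction: forward

Q₀ = 4.3608e-12 vs Keq = 3.5320e+04 ⇒ Q<K, forward
Step 1:
                   L          M          E          B
  Initial      8.424     0.5365     0.2515     0.0102
  Change      -4.701      4.701      4.701      4.701
  Equil        3.723      5.237      4.952      4.711
  solve Keq expr → x = 1.567; check Q = 3.5320e+04
Then change container volume by factor 0.8 (V_new/V_old).
Step 2:
                   L          M          E          B
  Initial      4.654      6.546       6.19      5.888
  Change      0.6268    -0.6268    -0.6268    -0.6268
  Equil        5.281      5.919      5.563      5.262
  solve Keq expr → x = -0.2089; check Q = 3.5320e+04
Then change container volume by factor 2 (V_new/V_old).
Step 3:
                   L          M          E          B
  Initial      2.641       2.96      2.782      2.631
  Change     -0.9929     0.9929     0.9929     0.9929
  Equil        1.648      3.953      3.774      3.624
  solve Keq expr → x = 0.331; check Q = 3.5320e+04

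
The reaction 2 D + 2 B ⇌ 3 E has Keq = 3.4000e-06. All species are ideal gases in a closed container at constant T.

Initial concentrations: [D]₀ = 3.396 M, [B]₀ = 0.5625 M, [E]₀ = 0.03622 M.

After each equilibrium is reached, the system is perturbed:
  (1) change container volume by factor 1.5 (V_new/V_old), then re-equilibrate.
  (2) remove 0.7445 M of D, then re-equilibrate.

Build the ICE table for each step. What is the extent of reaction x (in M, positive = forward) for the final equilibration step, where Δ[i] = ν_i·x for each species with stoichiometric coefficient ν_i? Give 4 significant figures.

x = -0.001045 M

Q₀ = 1.3022e-05 vs Keq = 3.4000e-06 ⇒ Q>K, reverse
Step 1:
                    D           B           E
  I             3.396      0.5625     0.03622
  C          0.008531    0.008531     -0.0128
  E             3.405       0.571     0.02342
  solve Keq expr → x = -0.004266; check Q = 3.4000e-06
Then change container volume by factor 1.5 (V_new/V_old).
Step 2:
                    D           B           E
  I              2.27      0.3807     0.01562
  C          0.001292    0.001292   -0.001938
  E             2.271       0.382     0.01368
  solve Keq expr → x = -6.4601e-04; check Q = 3.4000e-06
Then remove 0.7445 M of D.
Step 3:
                    D           B           E
  I             1.526       0.382     0.01368
  C           0.00209     0.00209   -0.003134
  E             1.529      0.3841     0.01054
  solve Keq expr → x = -0.001045; check Q = 3.4000e-06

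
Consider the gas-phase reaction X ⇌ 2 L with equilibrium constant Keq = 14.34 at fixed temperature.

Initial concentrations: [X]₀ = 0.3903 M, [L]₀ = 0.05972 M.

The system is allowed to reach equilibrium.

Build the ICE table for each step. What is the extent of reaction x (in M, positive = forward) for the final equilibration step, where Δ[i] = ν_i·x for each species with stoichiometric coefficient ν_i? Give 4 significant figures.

x = 0.35 M

Q₀ = 0.009138 vs Keq = 14.34 ⇒ Q<K, forward
Step 1:
                   X          L
  I           0.3903    0.05972
  C            -0.35     0.7001
  E          0.04026     0.7598
  solve Keq expr → x = 0.35; check Q = 14.34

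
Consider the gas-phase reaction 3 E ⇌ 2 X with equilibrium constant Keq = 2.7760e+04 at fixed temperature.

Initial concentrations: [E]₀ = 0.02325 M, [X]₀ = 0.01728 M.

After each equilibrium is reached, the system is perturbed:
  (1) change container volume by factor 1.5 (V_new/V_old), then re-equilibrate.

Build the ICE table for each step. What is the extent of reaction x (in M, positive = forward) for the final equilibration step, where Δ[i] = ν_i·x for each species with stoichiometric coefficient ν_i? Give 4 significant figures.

x = -9.8655e-05 M

Q₀ = 23.76 vs Keq = 2.7760e+04 ⇒ Q<K, forward
Step 1:
                  E         X
  init      0.02325   0.01728
  Δ        -0.02002   0.01334
  eq       0.003233   0.03062
  solve Keq expr → x = 0.006672; check Q = 2.7760e+04
Then change container volume by factor 1.5 (V_new/V_old).
Step 2:
                  E         X
  init     0.002155   0.02042
  Δ       2.9597e-04 -1.9731e-04
  eq       0.002451   0.02022
  solve Keq expr → x = -9.8655e-05; check Q = 2.7760e+04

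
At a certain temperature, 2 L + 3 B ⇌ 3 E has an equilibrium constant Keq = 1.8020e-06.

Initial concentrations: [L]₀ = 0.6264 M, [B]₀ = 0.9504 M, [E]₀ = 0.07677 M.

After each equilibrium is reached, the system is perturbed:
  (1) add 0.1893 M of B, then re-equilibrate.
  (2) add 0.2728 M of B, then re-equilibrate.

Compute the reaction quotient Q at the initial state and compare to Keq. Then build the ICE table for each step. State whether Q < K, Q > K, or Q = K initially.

Q₀ = 0.001343; Q > K (proceeds reverse)

Q₀ = 0.001343 vs Keq = 1.8020e-06 ⇒ Q>K, reverse
Step 1:
                   L          B          E
  I           0.6264     0.9504    0.07677
  C          0.04485    0.06728   -0.06728
  E           0.6713      1.018   0.009494
  solve Keq expr → x = -0.02243; check Q = 1.8020e-06
Then add 0.1893 M of B.
Step 2:
                   L          B          E
  I           0.6713      1.207   0.009494
  C        -0.001158  -0.001737   0.001737
  E           0.6701      1.205    0.01123
  solve Keq expr → x = 5.7896e-04; check Q = 1.8020e-06
Then add 0.2728 M of B.
Step 3:
                   L          B          E
  I           0.6701      1.478    0.01123
  C        -0.001664  -0.002496   0.002496
  E           0.6684      1.476    0.01373
  solve Keq expr → x = 8.3201e-04; check Q = 1.8020e-06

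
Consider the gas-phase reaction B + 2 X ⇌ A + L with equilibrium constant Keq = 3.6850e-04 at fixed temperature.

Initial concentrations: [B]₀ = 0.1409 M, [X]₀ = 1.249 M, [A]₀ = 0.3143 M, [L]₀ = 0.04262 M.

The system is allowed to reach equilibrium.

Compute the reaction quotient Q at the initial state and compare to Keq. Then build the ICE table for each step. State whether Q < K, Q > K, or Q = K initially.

Q₀ = 0.06094 vs Keq = 3.6850e-04 ⇒ Q>K, reverse
Step 1:
                    B           X           A           L
  Initial      0.1409       1.249      0.3143     0.04262
  Change      0.04218     0.08436    -0.04218    -0.04218
  Equil        0.1831       1.333      0.2721  4.4077e-04
  solve Keq expr → x = -0.04218; check Q = 3.6850e-04

Q₀ = 0.06094; Q > K (proceeds reverse)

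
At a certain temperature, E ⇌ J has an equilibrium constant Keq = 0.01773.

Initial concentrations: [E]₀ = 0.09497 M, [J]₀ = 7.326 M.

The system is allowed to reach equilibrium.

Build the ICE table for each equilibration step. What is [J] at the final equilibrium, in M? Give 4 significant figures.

Q₀ = 77.14 vs Keq = 0.01773 ⇒ Q>K, reverse
Step 1:
                    E           J
  I           0.09497       7.326
  C             7.197      -7.197
  E             7.292      0.1293
  solve Keq expr → x = -7.197; check Q = 0.01773

[J]_eq = 0.1293 M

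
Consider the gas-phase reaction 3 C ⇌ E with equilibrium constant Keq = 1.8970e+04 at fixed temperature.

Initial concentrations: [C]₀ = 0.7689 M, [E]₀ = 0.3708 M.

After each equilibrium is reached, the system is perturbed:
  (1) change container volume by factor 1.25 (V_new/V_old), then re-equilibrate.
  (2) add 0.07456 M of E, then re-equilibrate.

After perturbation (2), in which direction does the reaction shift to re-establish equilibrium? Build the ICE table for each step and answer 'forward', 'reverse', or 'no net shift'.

Q₀ = 0.8157 vs Keq = 1.8970e+04 ⇒ Q<K, forward
Step 1:
                    C           E
  Initial      0.7689      0.3708
  Change       -0.737      0.2457
  Equil       0.03191      0.6165
  solve Keq expr → x = 0.2457; check Q = 1.8970e+04
Then change container volume by factor 1.25 (V_new/V_old).
Step 2:
                    C           E
  Initial     0.02553      0.4932
  Change     0.004068   -0.001356
  Equil        0.0296      0.4918
  solve Keq expr → x = -0.001356; check Q = 1.8970e+04
Then add 0.07456 M of E.
Step 3:
                    C           E
  Initial      0.0296      0.5664
  Change     0.001417 -4.7241e-04
  Equil       0.03101      0.5659
  solve Keq expr → x = -4.7241e-04; check Q = 1.8970e+04

Direction: reverse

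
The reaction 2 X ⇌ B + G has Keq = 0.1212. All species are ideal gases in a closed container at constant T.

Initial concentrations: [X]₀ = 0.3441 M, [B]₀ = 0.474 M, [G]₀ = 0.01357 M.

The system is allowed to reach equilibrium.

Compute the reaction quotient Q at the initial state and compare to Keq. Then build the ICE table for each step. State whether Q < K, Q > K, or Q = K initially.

Q₀ = 0.05432; Q < K (proceeds forward)

Q₀ = 0.05432 vs Keq = 0.1212 ⇒ Q<K, forward
Step 1:
                   X          B          G
  I           0.3441      0.474    0.01357
  C         -0.02397    0.01199    0.01199
  E           0.3201      0.486    0.02556
  solve Keq expr → x = 0.01199; check Q = 0.1212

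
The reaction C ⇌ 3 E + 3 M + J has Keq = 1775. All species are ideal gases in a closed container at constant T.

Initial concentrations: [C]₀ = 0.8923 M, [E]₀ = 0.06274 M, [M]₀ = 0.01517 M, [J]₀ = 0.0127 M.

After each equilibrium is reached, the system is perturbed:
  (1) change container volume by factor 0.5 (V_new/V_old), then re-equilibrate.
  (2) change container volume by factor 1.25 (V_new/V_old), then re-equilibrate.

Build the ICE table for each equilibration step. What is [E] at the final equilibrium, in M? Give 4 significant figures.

Q₀ = 1.2271e-11 vs Keq = 1775 ⇒ Q<K, forward
Step 1:
                    C           E           M           J
  init         0.8923     0.06274     0.01517      0.0127
  Δ           -0.7978       2.393       2.393      0.7978
  eq          0.09452       2.456       2.409      0.8105
  solve Keq expr → x = 0.7978; check Q = 1775
Then change container volume by factor 0.5 (V_new/V_old).
Step 2:
                    C           E           M           J
  init          0.189       4.912       4.817       1.621
  Δ            0.5366       -1.61       -1.61     -0.5366
  eq           0.7257       3.302       3.207       1.084
  solve Keq expr → x = -0.5366; check Q = 1775
Then change container volume by factor 1.25 (V_new/V_old).
Step 3:
                    C           E           M           J
  init         0.5805       2.642       2.566      0.8675
  Δ           -0.1417      0.4252      0.4252      0.1417
  eq           0.4388       3.067       2.991       1.009
  solve Keq expr → x = 0.1417; check Q = 1775

[E]_eq = 3.067 M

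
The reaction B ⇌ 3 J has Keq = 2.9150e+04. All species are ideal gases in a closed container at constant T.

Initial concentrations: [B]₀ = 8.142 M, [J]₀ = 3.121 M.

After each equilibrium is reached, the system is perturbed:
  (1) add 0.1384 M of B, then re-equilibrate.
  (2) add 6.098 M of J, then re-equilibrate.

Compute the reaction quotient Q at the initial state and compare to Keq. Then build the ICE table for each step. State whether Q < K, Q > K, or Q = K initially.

Q₀ = 3.734 vs Keq = 2.9150e+04 ⇒ Q<K, forward
Step 1:
                    B           J
  I             8.142       3.121
  C            -7.554       22.66
  E             0.588       25.78
  solve Keq expr → x = 7.554; check Q = 2.9150e+04
Then add 0.1384 M of B.
Step 2:
                    B           J
  I            0.7264       25.78
  C           -0.1146      0.3437
  E            0.6118       26.13
  solve Keq expr → x = 0.1146; check Q = 2.9150e+04
Then add 6.098 M of J.
Step 3:
                    B           J
  I            0.6118       32.22
  C            0.4097      -1.229
  E             1.022          31
  solve Keq expr → x = -0.4097; check Q = 2.9150e+04

Q₀ = 3.734; Q < K (proceeds forward)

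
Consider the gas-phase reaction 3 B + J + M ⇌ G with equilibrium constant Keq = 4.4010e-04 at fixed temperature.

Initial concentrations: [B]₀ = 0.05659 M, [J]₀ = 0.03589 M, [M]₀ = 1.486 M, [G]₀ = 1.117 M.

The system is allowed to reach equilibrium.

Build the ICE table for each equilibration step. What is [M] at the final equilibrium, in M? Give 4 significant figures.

[M]_eq = 2.559 M

Q₀ = 1.1557e+05 vs Keq = 4.4010e-04 ⇒ Q>K, reverse
Step 1:
                    B           J           M           G
  I           0.05659     0.03589       1.486       1.117
  C             3.219       1.073       1.073      -1.073
  E             3.276       1.109       2.559     0.04391
  solve Keq expr → x = -1.073; check Q = 4.4010e-04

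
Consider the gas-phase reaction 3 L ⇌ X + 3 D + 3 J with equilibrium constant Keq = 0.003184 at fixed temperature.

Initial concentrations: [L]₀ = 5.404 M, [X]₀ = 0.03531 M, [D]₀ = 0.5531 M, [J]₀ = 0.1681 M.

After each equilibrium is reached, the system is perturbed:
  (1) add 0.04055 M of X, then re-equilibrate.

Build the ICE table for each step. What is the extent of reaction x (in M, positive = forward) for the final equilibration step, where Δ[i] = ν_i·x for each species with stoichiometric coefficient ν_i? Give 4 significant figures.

Q₀ = 1.7983e-07 vs Keq = 0.003184 ⇒ Q<K, forward
Step 1:
                    L           X           D           J
  init          5.404     0.03531      0.5531      0.1681
  Δ           -0.6945      0.2315      0.6945      0.6945
  eq            4.709      0.2668       1.248      0.8626
  solve Keq expr → x = 0.2315; check Q = 0.003184
Then add 0.04055 M of X.
Step 2:
                    L           X           D           J
  init          4.709      0.3074       1.248      0.8626
  Δ           0.01845   -0.006149    -0.01845    -0.01845
  eq            4.728      0.3012       1.229      0.8442
  solve Keq expr → x = -0.006149; check Q = 0.003184

x = -0.006149 M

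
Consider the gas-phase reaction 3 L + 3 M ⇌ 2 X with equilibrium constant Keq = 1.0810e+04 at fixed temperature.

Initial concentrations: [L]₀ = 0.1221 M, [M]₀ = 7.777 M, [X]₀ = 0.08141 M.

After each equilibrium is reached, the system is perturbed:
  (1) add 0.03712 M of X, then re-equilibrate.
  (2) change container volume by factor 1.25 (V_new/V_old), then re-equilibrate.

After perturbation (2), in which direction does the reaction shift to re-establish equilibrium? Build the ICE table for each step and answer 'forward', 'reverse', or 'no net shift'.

Q₀ = 0.007741 vs Keq = 1.0810e+04 ⇒ Q<K, forward
Step 1:
                    L           M           X
  Initial      0.1221       7.777     0.08141
  Change      -0.1203     -0.1203     0.08023
  Equil      0.001753       7.657      0.1616
  solve Keq expr → x = 0.04012; check Q = 1.0810e+04
Then add 0.03712 M of X.
Step 2:
                    L           M           X
  Initial    0.001753       7.657      0.1988
  Change   2.5777e-04  2.5777e-04 -1.7185e-04
  Equil      0.002011       7.657      0.1986
  solve Keq expr → x = -8.5923e-05; check Q = 1.0810e+04
Then change container volume by factor 1.25 (V_new/V_old).
Step 3:
                    L           M           X
  Initial    0.001608       6.126      0.1589
  Change   5.5380e-04  5.5380e-04 -3.6920e-04
  Equil      0.002162       6.126      0.1585
  solve Keq expr → x = -1.8460e-04; check Q = 1.0810e+04

Direction: reverse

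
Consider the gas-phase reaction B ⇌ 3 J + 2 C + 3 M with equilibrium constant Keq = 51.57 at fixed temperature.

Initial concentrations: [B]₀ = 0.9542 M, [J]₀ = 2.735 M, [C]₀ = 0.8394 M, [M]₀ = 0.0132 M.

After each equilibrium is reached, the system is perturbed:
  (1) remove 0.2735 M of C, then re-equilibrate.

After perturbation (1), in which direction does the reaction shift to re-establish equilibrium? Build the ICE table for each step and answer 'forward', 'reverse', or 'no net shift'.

Q₀ = 3.4745e-05 vs Keq = 51.57 ⇒ Q<K, forward
Step 1:
                    B           J           C           M
  init         0.9542       2.735      0.8394      0.0132
  Δ           -0.2539      0.7617      0.5078      0.7617
  eq           0.7003       3.497       1.347      0.7749
  solve Keq expr → x = 0.2539; check Q = 51.57
Then remove 0.2735 M of C.
Step 2:
                    B           J           C           M
  init         0.7003       3.497       1.074      0.7749
  Δ          -0.02421     0.07263     0.04842     0.07263
  eq           0.6761       3.569       1.122      0.8476
  solve Keq expr → x = 0.02421; check Q = 51.57

Direction: forward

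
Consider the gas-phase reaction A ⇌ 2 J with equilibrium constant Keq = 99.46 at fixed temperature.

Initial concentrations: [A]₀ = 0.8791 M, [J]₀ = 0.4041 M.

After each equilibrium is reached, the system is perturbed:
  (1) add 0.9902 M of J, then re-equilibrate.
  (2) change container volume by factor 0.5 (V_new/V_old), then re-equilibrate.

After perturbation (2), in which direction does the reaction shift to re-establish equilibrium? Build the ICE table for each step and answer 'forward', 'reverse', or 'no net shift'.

Direction: reverse

Q₀ = 0.1858 vs Keq = 99.46 ⇒ Q<K, forward
Step 1:
                    A           J
  init         0.8791      0.4041
  Δ           -0.8358       1.672
  eq          0.04332       2.076
  solve Keq expr → x = 0.8358; check Q = 99.46
Then add 0.9902 M of J.
Step 2:
                    A           J
  init        0.04332       3.066
  Δ           0.04564    -0.09129
  eq          0.08896       2.975
  solve Keq expr → x = -0.04564; check Q = 99.46
Then change container volume by factor 0.5 (V_new/V_old).
Step 3:
                    A           J
  init         0.1779       5.949
  Δ            0.1442     -0.2885
  eq           0.3222       5.661
  solve Keq expr → x = -0.1442; check Q = 99.46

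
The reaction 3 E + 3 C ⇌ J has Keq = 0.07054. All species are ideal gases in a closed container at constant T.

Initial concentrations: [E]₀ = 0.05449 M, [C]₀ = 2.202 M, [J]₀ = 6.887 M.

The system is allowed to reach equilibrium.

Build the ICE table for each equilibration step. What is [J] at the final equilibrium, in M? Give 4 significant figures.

Q₀ = 3987 vs Keq = 0.07054 ⇒ Q>K, reverse
Step 1:
                  E         C         J
  init      0.05449     2.202     6.887
  Δ           1.251     1.251   -0.4171
  eq          1.306     3.453      6.47
  solve Keq expr → x = -0.4171; check Q = 0.07054

[J]_eq = 6.47 M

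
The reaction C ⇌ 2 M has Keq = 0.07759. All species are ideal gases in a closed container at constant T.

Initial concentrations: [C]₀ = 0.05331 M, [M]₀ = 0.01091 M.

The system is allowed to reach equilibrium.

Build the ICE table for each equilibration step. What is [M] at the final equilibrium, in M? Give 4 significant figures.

Q₀ = 0.002233 vs Keq = 0.07759 ⇒ Q<K, forward
Step 1:
                   C          M
  I          0.05331    0.01091
  C         -0.01997    0.03995
  E          0.03334    0.05086
  solve Keq expr → x = 0.01997; check Q = 0.07759

[M]_eq = 0.05086 M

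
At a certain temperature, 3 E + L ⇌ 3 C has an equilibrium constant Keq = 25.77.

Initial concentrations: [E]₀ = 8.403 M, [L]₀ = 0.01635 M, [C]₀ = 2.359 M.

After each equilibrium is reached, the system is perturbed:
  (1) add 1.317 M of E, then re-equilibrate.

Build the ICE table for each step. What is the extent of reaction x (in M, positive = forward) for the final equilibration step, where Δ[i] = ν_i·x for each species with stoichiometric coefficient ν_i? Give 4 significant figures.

Q₀ = 1.353 vs Keq = 25.77 ⇒ Q<K, forward
Step 1:
                    E           L           C
  init          8.403     0.01635       2.359
  Δ          -0.04627    -0.01542     0.04627
  eq            8.357  9.2528e-04       2.405
  solve Keq expr → x = 0.01542; check Q = 25.77
Then add 1.317 M of E.
Step 2:
                    E           L           C
  init          9.674  9.2528e-04       2.405
  Δ       -9.8363e-04 -3.2788e-04  9.8363e-04
  eq            9.673  5.9740e-04       2.406
  solve Keq expr → x = 3.2788e-04; check Q = 25.77

x = 3.2788e-04 M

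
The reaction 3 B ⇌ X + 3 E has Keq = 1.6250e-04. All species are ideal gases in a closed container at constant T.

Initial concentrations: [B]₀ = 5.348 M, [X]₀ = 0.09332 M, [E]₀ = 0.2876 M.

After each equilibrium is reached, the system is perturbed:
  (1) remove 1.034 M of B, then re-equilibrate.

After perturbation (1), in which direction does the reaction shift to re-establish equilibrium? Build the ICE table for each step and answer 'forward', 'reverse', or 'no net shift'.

Direction: reverse

Q₀ = 1.4513e-05 vs Keq = 1.6250e-04 ⇒ Q<K, forward
Step 1:
                  B         X         E
  Initial     5.348   0.09332    0.2876
  Change    -0.2206   0.07354    0.2206
  Equil       5.127    0.1669    0.5082
  solve Keq expr → x = 0.07354; check Q = 1.6250e-04
Then remove 1.034 M of B.
Step 2:
                  B         X         E
  Initial     4.093    0.1669    0.5082
  Change    0.07298  -0.02433  -0.07298
  Equil       4.166    0.1425    0.4352
  solve Keq expr → x = -0.02433; check Q = 1.6250e-04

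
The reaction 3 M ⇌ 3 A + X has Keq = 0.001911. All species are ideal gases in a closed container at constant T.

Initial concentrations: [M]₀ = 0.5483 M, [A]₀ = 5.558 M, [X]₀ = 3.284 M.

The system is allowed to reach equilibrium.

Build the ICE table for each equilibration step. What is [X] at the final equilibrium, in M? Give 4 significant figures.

Q₀ = 3421 vs Keq = 0.001911 ⇒ Q>K, reverse
Step 1:
                   M          A          X
  init        0.5483      5.558      3.284
  Δ            4.975     -4.975     -1.658
  eq           5.523     0.5829      1.626
  solve Keq expr → x = -1.658; check Q = 0.001911

[X]_eq = 1.626 M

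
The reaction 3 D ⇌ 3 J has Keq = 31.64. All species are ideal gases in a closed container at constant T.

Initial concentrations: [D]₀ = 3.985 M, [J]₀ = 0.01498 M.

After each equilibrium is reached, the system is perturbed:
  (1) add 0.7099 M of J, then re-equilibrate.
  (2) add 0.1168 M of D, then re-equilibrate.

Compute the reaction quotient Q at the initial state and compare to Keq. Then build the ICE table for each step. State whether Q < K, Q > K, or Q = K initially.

Q₀ = 5.3119e-08 vs Keq = 31.64 ⇒ Q<K, forward
Step 1:
                    D           J
  I             3.985     0.01498
  C            -3.024       3.024
  E            0.9609       3.039
  solve Keq expr → x = 1.008; check Q = 31.64
Then add 0.7099 M of J.
Step 2:
                    D           J
  I            0.9609       3.749
  C            0.1705     -0.1705
  E             1.131       3.578
  solve Keq expr → x = -0.05684; check Q = 31.64
Then add 0.1168 M of D.
Step 3:
                    D           J
  I             1.248       3.578
  C          -0.08874     0.08874
  E             1.159       3.667
  solve Keq expr → x = 0.02958; check Q = 31.64

Q₀ = 5.3119e-08; Q < K (proceeds forward)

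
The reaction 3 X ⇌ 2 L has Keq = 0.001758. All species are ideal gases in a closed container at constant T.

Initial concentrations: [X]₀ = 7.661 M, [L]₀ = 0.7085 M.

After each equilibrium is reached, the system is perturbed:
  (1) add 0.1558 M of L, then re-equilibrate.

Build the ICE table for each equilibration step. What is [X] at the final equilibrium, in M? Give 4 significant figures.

Q₀ = 0.001116 vs Keq = 0.001758 ⇒ Q<K, forward
Step 1:
                    X           L
  init          7.661      0.7085
  Δ           -0.2151      0.1434
  eq            7.446      0.8519
  solve Keq expr → x = 0.0717; check Q = 0.001758
Then add 0.1558 M of L.
Step 2:
                    X           L
  init          7.446       1.008
  Δ            0.1856     -0.1237
  eq            7.632      0.8839
  solve Keq expr → x = -0.06187; check Q = 0.001758

[X]_eq = 7.632 M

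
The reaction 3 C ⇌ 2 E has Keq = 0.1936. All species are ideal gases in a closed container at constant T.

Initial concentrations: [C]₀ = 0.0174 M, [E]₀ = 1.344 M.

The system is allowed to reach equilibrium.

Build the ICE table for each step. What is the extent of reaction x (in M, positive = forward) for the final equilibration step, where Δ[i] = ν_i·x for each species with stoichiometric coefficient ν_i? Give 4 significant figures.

Q₀ = 3.4289e+05 vs Keq = 0.1936 ⇒ Q>K, reverse
Step 1:
                    C           E
  Initial      0.0174       1.344
  Change        1.166     -0.7774
  Equil         1.184      0.5666
  solve Keq expr → x = -0.3887; check Q = 0.1936

x = -0.3887 M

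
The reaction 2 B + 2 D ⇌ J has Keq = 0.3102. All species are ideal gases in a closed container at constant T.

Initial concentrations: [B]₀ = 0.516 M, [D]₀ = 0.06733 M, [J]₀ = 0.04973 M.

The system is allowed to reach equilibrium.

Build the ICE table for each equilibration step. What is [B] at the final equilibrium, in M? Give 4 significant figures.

Q₀ = 41.2 vs Keq = 0.3102 ⇒ Q>K, reverse
Step 1:
                   B          D          J
  I            0.516    0.06733    0.04973
  C           0.0935     0.0935   -0.04675
  E           0.6095     0.1608   0.002981
  solve Keq expr → x = -0.04675; check Q = 0.3102

[B]_eq = 0.6095 M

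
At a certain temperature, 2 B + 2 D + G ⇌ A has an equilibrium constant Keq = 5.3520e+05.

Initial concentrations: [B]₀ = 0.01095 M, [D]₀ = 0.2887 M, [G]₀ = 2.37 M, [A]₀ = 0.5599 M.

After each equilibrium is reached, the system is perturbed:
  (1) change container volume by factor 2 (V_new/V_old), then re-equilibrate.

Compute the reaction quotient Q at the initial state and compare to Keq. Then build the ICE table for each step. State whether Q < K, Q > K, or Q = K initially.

Q₀ = 2.3640e+04 vs Keq = 5.3520e+05 ⇒ Q<K, forward
Step 1:
                   B          D          G          A
  Initial    0.01095     0.2887       2.37     0.5599
  Change   -0.008567  -0.008567  -0.004284   0.004284
  Equil     0.002383     0.2801      2.366     0.5642
  solve Keq expr → x = 0.004284; check Q = 5.3520e+05
Then change container volume by factor 2 (V_new/V_old).
Step 2:
                   B          D          G          A
  Initial   0.001191     0.1401      1.183     0.2821
  Change    0.003442   0.003442   0.001721  -0.001721
  Equil     0.004634     0.1435      1.185     0.2804
  solve Keq expr → x = -0.001721; check Q = 5.3520e+05

Q₀ = 2.3640e+04; Q < K (proceeds forward)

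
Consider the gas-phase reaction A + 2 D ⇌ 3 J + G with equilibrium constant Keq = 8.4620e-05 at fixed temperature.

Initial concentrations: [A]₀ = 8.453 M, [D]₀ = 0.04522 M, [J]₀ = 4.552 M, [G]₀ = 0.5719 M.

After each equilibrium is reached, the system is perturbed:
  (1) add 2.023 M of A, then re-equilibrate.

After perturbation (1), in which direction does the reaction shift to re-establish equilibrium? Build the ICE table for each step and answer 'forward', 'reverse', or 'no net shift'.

Q₀ = 3121 vs Keq = 8.4620e-05 ⇒ Q>K, reverse
Step 1:
                  A         D         J         G
  init        8.453   0.04522     4.552    0.5719
  Δ          0.5719     1.144    -1.716   -0.5719
  eq          9.025     1.189     2.836 4.7304e-05
  solve Keq expr → x = -0.5719; check Q = 8.4620e-05
Then add 2.023 M of A.
Step 2:
                  A         D         J         G
  init        11.05     1.189     2.836 4.7304e-05
  Δ       -1.0600e-05 -2.1199e-05 3.1799e-05 1.0600e-05
  eq          11.05     1.189     2.836 5.7904e-05
  solve Keq expr → x = 1.0600e-05; check Q = 8.4620e-05

Direction: forward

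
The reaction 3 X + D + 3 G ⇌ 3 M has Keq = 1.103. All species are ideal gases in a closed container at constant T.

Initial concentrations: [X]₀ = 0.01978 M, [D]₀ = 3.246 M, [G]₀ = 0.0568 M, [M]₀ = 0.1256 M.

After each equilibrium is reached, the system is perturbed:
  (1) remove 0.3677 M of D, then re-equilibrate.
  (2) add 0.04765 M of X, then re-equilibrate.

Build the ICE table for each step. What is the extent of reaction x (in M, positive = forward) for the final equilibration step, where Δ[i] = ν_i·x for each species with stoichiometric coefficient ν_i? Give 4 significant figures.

Q₀ = 4.3042e+05 vs Keq = 1.103 ⇒ Q>K, reverse
Step 1:
                  X         D         G         M
  I         0.01978     3.246    0.0568    0.1256
  C         0.09773   0.03258   0.09773  -0.09773
  E          0.1175     3.279    0.1545   0.02787
  solve Keq expr → x = -0.03258; check Q = 1.103
Then remove 0.3677 M of D.
Step 2:
                  X         D         G         M
  I          0.1175     2.911    0.1545   0.02787
  C       7.7203e-04 2.5734e-04 7.7203e-04 -7.7203e-04
  E          0.1183     2.911    0.1553    0.0271
  solve Keq expr → x = -2.5734e-04; check Q = 1.103
Then add 0.04765 M of X.
Step 3:
                  X         D         G         M
  I          0.1659     2.911    0.1553    0.0271
  C       -0.007456 -0.002485 -0.007456  0.007456
  E          0.1585     2.909    0.1478   0.03456
  solve Keq expr → x = 0.002485; check Q = 1.103

x = 0.002485 M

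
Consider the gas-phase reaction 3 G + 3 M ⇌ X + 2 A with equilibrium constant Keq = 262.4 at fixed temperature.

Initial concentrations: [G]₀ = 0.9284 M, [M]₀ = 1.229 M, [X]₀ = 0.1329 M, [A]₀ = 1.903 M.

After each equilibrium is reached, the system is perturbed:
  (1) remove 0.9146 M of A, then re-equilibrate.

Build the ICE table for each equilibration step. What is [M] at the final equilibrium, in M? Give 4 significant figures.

Q₀ = 0.324 vs Keq = 262.4 ⇒ Q<K, forward
Step 1:
                  G         M         X         A
  init       0.9284     1.229    0.1329     1.903
  Δ         -0.6171   -0.6171    0.2057    0.4114
  eq         0.3113    0.6119    0.3386     2.314
  solve Keq expr → x = 0.2057; check Q = 262.4
Then remove 0.9146 M of A.
Step 2:
                  G         M         X         A
  init       0.3113    0.6119    0.3386       1.4
  Δ        -0.05686  -0.05686   0.01895   0.03791
  eq         0.2544     0.555    0.3576     1.438
  solve Keq expr → x = 0.01895; check Q = 262.4

[M]_eq = 0.555 M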